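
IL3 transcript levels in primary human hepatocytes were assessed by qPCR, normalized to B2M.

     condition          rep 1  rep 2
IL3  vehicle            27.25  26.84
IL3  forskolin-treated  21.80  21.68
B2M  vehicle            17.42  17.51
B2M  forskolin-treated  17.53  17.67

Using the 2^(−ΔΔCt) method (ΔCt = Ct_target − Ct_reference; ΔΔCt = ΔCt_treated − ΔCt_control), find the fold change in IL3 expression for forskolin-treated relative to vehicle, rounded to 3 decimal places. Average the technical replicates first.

Mean Ct: IL3 vehicle 27.045; IL3 forskolin-treated 21.740; B2M vehicle 17.465; B2M forskolin-treated 17.600
ΔCt(vehicle) = 27.045 − 17.465 = 9.580
ΔCt(forskolin-treated) = 21.740 − 17.600 = 4.140
ΔΔCt = 4.140 − 9.580 = -5.440
Fold change = 2^(−(-5.440)) = 2^5.440 = 43.4113

43.411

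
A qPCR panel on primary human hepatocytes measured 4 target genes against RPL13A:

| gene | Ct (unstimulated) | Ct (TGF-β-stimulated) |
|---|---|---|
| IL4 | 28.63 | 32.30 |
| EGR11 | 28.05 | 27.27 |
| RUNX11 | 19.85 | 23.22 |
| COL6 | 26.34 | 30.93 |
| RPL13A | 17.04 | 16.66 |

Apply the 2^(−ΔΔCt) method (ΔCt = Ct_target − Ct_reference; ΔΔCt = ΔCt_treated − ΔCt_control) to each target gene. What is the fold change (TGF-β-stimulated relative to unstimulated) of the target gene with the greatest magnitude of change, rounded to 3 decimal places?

0.032

IL4: ΔΔCt = (32.30−16.66) − (28.63−17.04) = 15.64 − 11.59 = 4.05; fold change = 2^-4.05 = 0.060
EGR11: ΔΔCt = (27.27−16.66) − (28.05−17.04) = 10.61 − 11.01 = -0.40; fold change = 2^0.40 = 1.320
RUNX11: ΔΔCt = (23.22−16.66) − (19.85−17.04) = 6.56 − 2.81 = 3.75; fold change = 2^-3.75 = 0.074
COL6: ΔΔCt = (30.93−16.66) − (26.34−17.04) = 14.27 − 9.30 = 4.97; fold change = 2^-4.97 = 0.032
COL6 has the largest |ΔΔCt| = 4.97.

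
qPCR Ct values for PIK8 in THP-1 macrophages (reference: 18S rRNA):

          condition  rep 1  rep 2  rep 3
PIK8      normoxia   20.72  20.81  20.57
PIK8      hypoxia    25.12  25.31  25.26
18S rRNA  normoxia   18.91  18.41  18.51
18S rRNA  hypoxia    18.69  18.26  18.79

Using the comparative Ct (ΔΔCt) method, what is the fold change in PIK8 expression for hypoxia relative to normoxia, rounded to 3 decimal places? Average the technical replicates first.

0.042

Mean Ct: PIK8 normoxia 20.700; PIK8 hypoxia 25.230; 18S rRNA normoxia 18.610; 18S rRNA hypoxia 18.580
ΔCt(normoxia) = 20.700 − 18.610 = 2.090
ΔCt(hypoxia) = 25.230 − 18.580 = 6.650
ΔΔCt = 6.650 − 2.090 = 4.560
Fold change = 2^(−4.560) = 0.0424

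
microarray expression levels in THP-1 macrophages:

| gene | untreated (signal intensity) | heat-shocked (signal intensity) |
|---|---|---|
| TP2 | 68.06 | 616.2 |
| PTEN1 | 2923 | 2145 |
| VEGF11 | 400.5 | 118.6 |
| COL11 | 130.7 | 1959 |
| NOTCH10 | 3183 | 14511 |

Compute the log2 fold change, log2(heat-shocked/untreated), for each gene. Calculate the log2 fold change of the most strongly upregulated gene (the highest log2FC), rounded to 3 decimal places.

log2(616.2/68.06) = 3.179  (TP2)
log2(2145/2923) = -0.446  (PTEN1)
log2(118.6/400.5) = -1.756  (VEGF11)
log2(1959/130.7) = 3.906  (COL11)
log2(14511/3183) = 2.189  (NOTCH10)
COL11 is most strongly upregulated.

3.906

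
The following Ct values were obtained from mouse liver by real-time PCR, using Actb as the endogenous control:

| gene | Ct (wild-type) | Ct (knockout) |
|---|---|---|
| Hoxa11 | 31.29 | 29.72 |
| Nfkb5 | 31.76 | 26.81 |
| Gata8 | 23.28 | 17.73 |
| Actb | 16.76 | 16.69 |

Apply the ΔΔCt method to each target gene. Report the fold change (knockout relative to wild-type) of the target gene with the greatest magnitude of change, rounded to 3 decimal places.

Hoxa11: ΔΔCt = (29.72−16.69) − (31.29−16.76) = 13.03 − 14.53 = -1.50; fold change = 2^1.50 = 2.828
Nfkb5: ΔΔCt = (26.81−16.69) − (31.76−16.76) = 10.12 − 15.00 = -4.88; fold change = 2^4.88 = 29.446
Gata8: ΔΔCt = (17.73−16.69) − (23.28−16.76) = 1.04 − 6.52 = -5.48; fold change = 2^5.48 = 44.632
Gata8 has the largest |ΔΔCt| = 5.48.

44.632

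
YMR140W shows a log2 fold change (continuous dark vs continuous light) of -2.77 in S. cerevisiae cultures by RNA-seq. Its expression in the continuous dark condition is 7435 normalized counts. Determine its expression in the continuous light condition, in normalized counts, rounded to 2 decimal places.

50714.72

Fold change = 2^(-2.77) = 0.1466
continuous light expression = 7435 / 0.1466 = 50714.72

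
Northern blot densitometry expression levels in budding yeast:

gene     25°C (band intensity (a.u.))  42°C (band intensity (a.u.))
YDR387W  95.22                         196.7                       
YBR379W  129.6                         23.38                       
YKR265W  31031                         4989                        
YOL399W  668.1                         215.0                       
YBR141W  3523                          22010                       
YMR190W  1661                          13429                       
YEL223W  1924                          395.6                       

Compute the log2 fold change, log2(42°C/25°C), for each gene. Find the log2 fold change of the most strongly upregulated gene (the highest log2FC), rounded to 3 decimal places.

3.015

log2(196.7/95.22) = 1.047  (YDR387W)
log2(23.38/129.6) = -2.471  (YBR379W)
log2(4989/31031) = -2.637  (YKR265W)
log2(215.0/668.1) = -1.636  (YOL399W)
log2(22010/3523) = 2.643  (YBR141W)
log2(13429/1661) = 3.015  (YMR190W)
log2(395.6/1924) = -2.282  (YEL223W)
YMR190W is most strongly upregulated.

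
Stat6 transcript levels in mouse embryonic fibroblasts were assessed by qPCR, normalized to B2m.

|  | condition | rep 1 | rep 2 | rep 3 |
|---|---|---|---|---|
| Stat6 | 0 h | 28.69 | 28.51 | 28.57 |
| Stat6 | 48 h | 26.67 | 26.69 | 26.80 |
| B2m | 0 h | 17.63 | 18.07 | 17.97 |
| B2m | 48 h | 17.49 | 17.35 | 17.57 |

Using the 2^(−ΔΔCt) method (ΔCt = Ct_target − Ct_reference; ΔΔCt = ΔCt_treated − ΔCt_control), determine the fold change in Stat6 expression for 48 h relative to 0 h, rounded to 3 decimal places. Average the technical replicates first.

Mean Ct: Stat6 0 h 28.590; Stat6 48 h 26.720; B2m 0 h 17.890; B2m 48 h 17.470
ΔCt(0 h) = 28.590 − 17.890 = 10.700
ΔCt(48 h) = 26.720 − 17.470 = 9.250
ΔΔCt = 9.250 − 10.700 = -1.450
Fold change = 2^(−(-1.450)) = 2^1.450 = 2.7321

2.732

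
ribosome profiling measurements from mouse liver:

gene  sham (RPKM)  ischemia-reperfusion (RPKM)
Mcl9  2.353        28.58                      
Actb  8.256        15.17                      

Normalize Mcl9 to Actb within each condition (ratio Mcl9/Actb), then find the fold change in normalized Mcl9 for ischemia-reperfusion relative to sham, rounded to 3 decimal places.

6.610

Mcl9/Actb (sham) = 2.353 / 8.256 = 0.285
Mcl9/Actb (ischemia-reperfusion) = 28.58 / 15.17 = 1.884
Fold change = 1.884 / 0.285 = 6.6103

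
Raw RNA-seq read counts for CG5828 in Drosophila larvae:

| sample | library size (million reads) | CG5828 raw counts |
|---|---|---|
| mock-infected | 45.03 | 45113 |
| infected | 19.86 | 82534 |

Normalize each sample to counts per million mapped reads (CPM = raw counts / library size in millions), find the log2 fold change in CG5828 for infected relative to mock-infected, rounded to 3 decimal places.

2.052

CPM(mock-infected) = 45113 / 45.03 = 1001.8432
CPM(infected) = 82534 / 19.86 = 4155.7905
Fold change = 4155.7905 / 1001.8432 = 4.14814
log2(4.14814) = 2.0525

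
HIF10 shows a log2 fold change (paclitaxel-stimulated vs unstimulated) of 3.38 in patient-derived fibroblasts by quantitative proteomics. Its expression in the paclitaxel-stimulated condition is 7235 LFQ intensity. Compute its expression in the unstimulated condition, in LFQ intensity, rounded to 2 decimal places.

694.96

Fold change = 2^(3.38) = 10.4107
unstimulated expression = 7235 / 10.4107 = 694.96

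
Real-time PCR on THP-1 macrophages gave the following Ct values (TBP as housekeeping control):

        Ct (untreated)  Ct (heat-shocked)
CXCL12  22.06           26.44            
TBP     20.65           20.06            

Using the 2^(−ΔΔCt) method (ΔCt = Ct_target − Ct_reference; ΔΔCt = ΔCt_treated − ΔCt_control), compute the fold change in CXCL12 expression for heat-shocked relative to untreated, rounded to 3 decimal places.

0.032

ΔCt(untreated) = 22.060 − 20.650 = 1.410
ΔCt(heat-shocked) = 26.440 − 20.060 = 6.380
ΔΔCt = 6.380 − 1.410 = 4.970
Fold change = 2^(−4.970) = 0.0319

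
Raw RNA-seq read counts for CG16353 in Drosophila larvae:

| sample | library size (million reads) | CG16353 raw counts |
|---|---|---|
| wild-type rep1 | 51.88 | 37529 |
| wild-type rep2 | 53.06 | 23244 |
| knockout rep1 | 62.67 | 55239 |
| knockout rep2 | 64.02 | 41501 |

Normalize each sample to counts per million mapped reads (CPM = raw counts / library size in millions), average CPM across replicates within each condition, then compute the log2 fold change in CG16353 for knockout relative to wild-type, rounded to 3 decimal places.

CPM(wild-type rep1) = 37529 / 51.88 = 723.3809
CPM(wild-type rep2) = 23244 / 53.06 = 438.0701
CPM(knockout rep1) = 55239 / 62.67 = 881.4265
CPM(knockout rep2) = 41501 / 64.02 = 648.2505
mean CPM(wild-type) = 580.7255; mean CPM(knockout) = 764.8385
Fold change = 764.8385 / 580.7255 = 1.31704
log2(1.31704) = 0.3973

0.397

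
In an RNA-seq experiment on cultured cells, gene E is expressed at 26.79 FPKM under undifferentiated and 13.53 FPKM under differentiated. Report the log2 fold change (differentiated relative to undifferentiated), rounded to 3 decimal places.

Fold change = 13.53 / 26.79 = 0.5050
log2(0.5050) = -0.9855

-0.986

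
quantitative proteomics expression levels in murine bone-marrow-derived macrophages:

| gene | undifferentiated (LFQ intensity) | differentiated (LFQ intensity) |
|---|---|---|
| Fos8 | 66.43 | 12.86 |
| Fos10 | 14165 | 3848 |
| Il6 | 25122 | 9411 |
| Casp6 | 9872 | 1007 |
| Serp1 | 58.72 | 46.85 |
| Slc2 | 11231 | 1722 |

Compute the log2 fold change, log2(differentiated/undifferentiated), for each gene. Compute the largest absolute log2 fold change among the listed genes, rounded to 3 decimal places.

3.293

log2(12.86/66.43) = -2.369  (Fos8)
log2(3848/14165) = -1.880  (Fos10)
log2(9411/25122) = -1.417  (Il6)
log2(1007/9872) = -3.293  (Casp6)
log2(46.85/58.72) = -0.326  (Serp1)
log2(1722/11231) = -2.705  (Slc2)
The largest magnitude belongs to Casp6.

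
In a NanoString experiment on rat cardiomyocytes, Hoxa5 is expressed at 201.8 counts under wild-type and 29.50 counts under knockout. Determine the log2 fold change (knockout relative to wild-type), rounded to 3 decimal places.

Fold change = 29.50 / 201.8 = 0.1462
log2(0.1462) = -2.7741

-2.774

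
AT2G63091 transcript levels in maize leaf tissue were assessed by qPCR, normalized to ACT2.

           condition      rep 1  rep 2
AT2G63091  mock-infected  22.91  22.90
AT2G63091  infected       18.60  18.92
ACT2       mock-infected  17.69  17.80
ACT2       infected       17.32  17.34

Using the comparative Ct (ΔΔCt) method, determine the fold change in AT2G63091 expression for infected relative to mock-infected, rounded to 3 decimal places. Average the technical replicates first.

13.269

Mean Ct: AT2G63091 mock-infected 22.905; AT2G63091 infected 18.760; ACT2 mock-infected 17.745; ACT2 infected 17.330
ΔCt(mock-infected) = 22.905 − 17.745 = 5.160
ΔCt(infected) = 18.760 − 17.330 = 1.430
ΔΔCt = 1.430 − 5.160 = -3.730
Fold change = 2^(−(-3.730)) = 2^3.730 = 13.2691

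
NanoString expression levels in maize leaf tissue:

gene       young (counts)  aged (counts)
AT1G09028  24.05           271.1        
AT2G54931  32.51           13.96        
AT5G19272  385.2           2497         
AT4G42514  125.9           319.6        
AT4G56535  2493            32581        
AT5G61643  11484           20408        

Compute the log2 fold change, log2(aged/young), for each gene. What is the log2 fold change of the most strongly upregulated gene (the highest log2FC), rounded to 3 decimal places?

log2(271.1/24.05) = 3.495  (AT1G09028)
log2(13.96/32.51) = -1.220  (AT2G54931)
log2(2497/385.2) = 2.697  (AT5G19272)
log2(319.6/125.9) = 1.344  (AT4G42514)
log2(32581/2493) = 3.708  (AT4G56535)
log2(20408/11484) = 0.830  (AT5G61643)
AT4G56535 is most strongly upregulated.

3.708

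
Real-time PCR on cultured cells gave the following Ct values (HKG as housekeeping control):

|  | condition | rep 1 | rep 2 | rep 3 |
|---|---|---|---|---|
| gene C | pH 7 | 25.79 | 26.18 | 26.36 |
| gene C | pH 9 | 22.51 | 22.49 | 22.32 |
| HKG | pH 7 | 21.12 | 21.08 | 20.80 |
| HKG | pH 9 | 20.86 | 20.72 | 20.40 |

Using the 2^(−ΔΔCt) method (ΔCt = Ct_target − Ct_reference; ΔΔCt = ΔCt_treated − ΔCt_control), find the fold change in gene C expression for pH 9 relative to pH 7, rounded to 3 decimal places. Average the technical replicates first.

10.056

Mean Ct: gene C pH 7 26.110; gene C pH 9 22.440; HKG pH 7 21.000; HKG pH 9 20.660
ΔCt(pH 7) = 26.110 − 21.000 = 5.110
ΔCt(pH 9) = 22.440 − 20.660 = 1.780
ΔΔCt = 1.780 − 5.110 = -3.330
Fold change = 2^(−(-3.330)) = 2^3.330 = 10.0561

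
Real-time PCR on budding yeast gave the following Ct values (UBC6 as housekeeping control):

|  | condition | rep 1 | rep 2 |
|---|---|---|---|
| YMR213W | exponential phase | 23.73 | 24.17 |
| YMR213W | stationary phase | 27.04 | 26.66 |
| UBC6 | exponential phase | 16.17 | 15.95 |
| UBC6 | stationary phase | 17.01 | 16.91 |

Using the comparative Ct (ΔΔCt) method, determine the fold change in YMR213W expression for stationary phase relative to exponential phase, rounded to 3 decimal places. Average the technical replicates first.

Mean Ct: YMR213W exponential phase 23.950; YMR213W stationary phase 26.850; UBC6 exponential phase 16.060; UBC6 stationary phase 16.960
ΔCt(exponential phase) = 23.950 − 16.060 = 7.890
ΔCt(stationary phase) = 26.850 − 16.960 = 9.890
ΔΔCt = 9.890 − 7.890 = 2.000
Fold change = 2^(−2.000) = 0.2500

0.250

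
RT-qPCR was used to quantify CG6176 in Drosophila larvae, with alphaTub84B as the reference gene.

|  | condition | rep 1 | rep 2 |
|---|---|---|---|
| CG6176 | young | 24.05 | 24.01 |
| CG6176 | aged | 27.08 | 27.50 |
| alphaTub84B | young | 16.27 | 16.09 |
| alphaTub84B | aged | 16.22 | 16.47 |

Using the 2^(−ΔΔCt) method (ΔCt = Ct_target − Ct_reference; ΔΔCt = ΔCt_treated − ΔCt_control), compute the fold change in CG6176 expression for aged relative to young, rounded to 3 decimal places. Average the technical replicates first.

Mean Ct: CG6176 young 24.030; CG6176 aged 27.290; alphaTub84B young 16.180; alphaTub84B aged 16.345
ΔCt(young) = 24.030 − 16.180 = 7.850
ΔCt(aged) = 27.290 − 16.345 = 10.945
ΔΔCt = 10.945 − 7.850 = 3.095
Fold change = 2^(−3.095) = 0.1170

0.117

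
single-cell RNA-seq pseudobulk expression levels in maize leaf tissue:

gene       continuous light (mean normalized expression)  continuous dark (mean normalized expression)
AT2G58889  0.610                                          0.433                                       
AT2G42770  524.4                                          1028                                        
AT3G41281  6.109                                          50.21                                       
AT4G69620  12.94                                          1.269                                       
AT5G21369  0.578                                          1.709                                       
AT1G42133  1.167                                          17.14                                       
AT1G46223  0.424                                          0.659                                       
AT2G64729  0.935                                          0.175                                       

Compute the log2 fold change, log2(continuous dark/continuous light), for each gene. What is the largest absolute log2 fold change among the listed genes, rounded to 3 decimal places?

log2(0.433/0.610) = -0.494  (AT2G58889)
log2(1028/524.4) = 0.971  (AT2G42770)
log2(50.21/6.109) = 3.039  (AT3G41281)
log2(1.269/12.94) = -3.350  (AT4G69620)
log2(1.709/0.578) = 1.564  (AT5G21369)
log2(17.14/1.167) = 3.876  (AT1G42133)
log2(0.659/0.424) = 0.636  (AT1G46223)
log2(0.175/0.935) = -2.418  (AT2G64729)
The largest magnitude belongs to AT1G42133.

3.876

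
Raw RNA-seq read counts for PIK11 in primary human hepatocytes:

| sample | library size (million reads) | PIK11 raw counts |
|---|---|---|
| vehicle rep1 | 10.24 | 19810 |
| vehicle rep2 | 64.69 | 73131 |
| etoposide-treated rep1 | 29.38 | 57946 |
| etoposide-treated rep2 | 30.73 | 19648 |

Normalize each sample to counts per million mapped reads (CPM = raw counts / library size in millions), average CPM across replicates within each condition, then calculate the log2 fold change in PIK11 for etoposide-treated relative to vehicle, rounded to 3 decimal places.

CPM(vehicle rep1) = 19810 / 10.24 = 1934.5703
CPM(vehicle rep2) = 73131 / 64.69 = 1130.4838
CPM(etoposide-treated rep1) = 57946 / 29.38 = 1972.2941
CPM(etoposide-treated rep2) = 19648 / 30.73 = 639.3752
mean CPM(vehicle) = 1532.5271; mean CPM(etoposide-treated) = 1305.8346
Fold change = 1305.8346 / 1532.5271 = 0.85208
log2(0.85208) = -0.2309

-0.231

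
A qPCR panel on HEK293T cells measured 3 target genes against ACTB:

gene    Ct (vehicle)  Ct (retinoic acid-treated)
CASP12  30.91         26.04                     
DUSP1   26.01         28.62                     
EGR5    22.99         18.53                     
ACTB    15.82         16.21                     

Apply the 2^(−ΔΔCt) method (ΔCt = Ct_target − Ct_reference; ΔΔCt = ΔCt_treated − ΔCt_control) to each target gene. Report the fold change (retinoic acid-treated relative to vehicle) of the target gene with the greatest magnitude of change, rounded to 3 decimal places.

CASP12: ΔΔCt = (26.04−16.21) − (30.91−15.82) = 9.83 − 15.09 = -5.26; fold change = 2^5.26 = 38.319
DUSP1: ΔΔCt = (28.62−16.21) − (26.01−15.82) = 12.41 − 10.19 = 2.22; fold change = 2^-2.22 = 0.215
EGR5: ΔΔCt = (18.53−16.21) − (22.99−15.82) = 2.32 − 7.17 = -4.85; fold change = 2^4.85 = 28.840
CASP12 has the largest |ΔΔCt| = 5.26.

38.319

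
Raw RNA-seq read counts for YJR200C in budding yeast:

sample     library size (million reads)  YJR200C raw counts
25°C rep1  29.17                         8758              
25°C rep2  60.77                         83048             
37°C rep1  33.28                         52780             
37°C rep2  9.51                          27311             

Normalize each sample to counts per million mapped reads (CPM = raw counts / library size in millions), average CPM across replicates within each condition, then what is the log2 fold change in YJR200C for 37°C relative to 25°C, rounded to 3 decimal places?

1.419

CPM(25°C rep1) = 8758 / 29.17 = 300.2400
CPM(25°C rep2) = 83048 / 60.77 = 1366.5954
CPM(37°C rep1) = 52780 / 33.28 = 1585.9375
CPM(37°C rep2) = 27311 / 9.51 = 2871.8191
mean CPM(25°C) = 833.4177; mean CPM(37°C) = 2228.8783
Fold change = 2228.8783 / 833.4177 = 2.67438
log2(2.67438) = 1.4192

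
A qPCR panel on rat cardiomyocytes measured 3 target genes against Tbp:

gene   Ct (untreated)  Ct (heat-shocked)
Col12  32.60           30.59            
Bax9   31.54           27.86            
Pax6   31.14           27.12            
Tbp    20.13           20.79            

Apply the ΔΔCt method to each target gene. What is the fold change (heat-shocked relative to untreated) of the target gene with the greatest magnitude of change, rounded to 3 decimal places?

Col12: ΔΔCt = (30.59−20.79) − (32.60−20.13) = 9.80 − 12.47 = -2.67; fold change = 2^2.67 = 6.364
Bax9: ΔΔCt = (27.86−20.79) − (31.54−20.13) = 7.07 − 11.41 = -4.34; fold change = 2^4.34 = 20.252
Pax6: ΔΔCt = (27.12−20.79) − (31.14−20.13) = 6.33 − 11.01 = -4.68; fold change = 2^4.68 = 25.634
Pax6 has the largest |ΔΔCt| = 4.68.

25.634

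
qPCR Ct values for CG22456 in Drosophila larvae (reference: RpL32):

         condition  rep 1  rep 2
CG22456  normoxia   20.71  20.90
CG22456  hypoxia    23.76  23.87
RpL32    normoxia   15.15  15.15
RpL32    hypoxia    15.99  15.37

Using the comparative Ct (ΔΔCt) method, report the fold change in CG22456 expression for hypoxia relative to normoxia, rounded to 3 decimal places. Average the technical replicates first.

Mean Ct: CG22456 normoxia 20.805; CG22456 hypoxia 23.815; RpL32 normoxia 15.150; RpL32 hypoxia 15.680
ΔCt(normoxia) = 20.805 − 15.150 = 5.655
ΔCt(hypoxia) = 23.815 − 15.680 = 8.135
ΔΔCt = 8.135 − 5.655 = 2.480
Fold change = 2^(−2.480) = 0.1792

0.179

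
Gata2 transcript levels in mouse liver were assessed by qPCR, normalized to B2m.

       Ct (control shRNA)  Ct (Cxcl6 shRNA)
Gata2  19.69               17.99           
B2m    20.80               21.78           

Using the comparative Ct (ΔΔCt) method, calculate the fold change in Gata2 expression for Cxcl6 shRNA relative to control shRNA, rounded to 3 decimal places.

6.409

ΔCt(control shRNA) = 19.690 − 20.800 = -1.110
ΔCt(Cxcl6 shRNA) = 17.990 − 21.780 = -3.790
ΔΔCt = -3.790 − (-1.110) = -2.680
Fold change = 2^(−(-2.680)) = 2^2.680 = 6.4086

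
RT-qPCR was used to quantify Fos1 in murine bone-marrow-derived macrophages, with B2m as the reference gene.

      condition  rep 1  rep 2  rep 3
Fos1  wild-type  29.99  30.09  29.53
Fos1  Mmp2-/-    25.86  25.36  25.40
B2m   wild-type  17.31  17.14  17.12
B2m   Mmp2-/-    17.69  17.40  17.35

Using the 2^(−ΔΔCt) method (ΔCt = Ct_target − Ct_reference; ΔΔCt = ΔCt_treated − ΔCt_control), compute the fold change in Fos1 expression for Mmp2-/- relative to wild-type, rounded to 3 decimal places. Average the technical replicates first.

24.590

Mean Ct: Fos1 wild-type 29.870; Fos1 Mmp2-/- 25.540; B2m wild-type 17.190; B2m Mmp2-/- 17.480
ΔCt(wild-type) = 29.870 − 17.190 = 12.680
ΔCt(Mmp2-/-) = 25.540 − 17.480 = 8.060
ΔΔCt = 8.060 − 12.680 = -4.620
Fold change = 2^(−(-4.620)) = 2^4.620 = 24.5900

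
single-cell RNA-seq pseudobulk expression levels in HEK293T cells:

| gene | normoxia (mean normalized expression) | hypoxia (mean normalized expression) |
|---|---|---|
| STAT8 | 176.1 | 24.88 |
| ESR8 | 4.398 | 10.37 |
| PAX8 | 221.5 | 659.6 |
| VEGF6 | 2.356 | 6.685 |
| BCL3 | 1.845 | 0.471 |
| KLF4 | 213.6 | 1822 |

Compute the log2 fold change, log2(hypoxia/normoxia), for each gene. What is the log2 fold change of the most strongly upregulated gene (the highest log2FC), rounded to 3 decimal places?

3.093

log2(24.88/176.1) = -2.823  (STAT8)
log2(10.37/4.398) = 1.237  (ESR8)
log2(659.6/221.5) = 1.574  (PAX8)
log2(6.685/2.356) = 1.505  (VEGF6)
log2(0.471/1.845) = -1.970  (BCL3)
log2(1822/213.6) = 3.093  (KLF4)
KLF4 is most strongly upregulated.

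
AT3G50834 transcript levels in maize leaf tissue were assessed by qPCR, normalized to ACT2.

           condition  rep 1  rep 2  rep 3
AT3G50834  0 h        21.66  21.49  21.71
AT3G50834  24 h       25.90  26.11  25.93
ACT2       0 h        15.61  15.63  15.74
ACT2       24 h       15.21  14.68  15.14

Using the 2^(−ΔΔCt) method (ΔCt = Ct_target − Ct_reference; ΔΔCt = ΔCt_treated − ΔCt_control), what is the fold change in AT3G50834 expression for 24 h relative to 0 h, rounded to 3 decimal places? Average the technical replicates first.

0.031

Mean Ct: AT3G50834 0 h 21.620; AT3G50834 24 h 25.980; ACT2 0 h 15.660; ACT2 24 h 15.010
ΔCt(0 h) = 21.620 − 15.660 = 5.960
ΔCt(24 h) = 25.980 − 15.010 = 10.970
ΔΔCt = 10.970 − 5.960 = 5.010
Fold change = 2^(−5.010) = 0.0310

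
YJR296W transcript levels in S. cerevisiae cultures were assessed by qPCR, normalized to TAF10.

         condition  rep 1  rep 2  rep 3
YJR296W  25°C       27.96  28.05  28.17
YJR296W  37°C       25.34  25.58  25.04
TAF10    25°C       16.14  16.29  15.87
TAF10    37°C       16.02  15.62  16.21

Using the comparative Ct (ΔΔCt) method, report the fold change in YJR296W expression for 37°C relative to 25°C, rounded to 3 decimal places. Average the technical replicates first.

6.021

Mean Ct: YJR296W 25°C 28.060; YJR296W 37°C 25.320; TAF10 25°C 16.100; TAF10 37°C 15.950
ΔCt(25°C) = 28.060 − 16.100 = 11.960
ΔCt(37°C) = 25.320 − 15.950 = 9.370
ΔΔCt = 9.370 − 11.960 = -2.590
Fold change = 2^(−(-2.590)) = 2^2.590 = 6.0210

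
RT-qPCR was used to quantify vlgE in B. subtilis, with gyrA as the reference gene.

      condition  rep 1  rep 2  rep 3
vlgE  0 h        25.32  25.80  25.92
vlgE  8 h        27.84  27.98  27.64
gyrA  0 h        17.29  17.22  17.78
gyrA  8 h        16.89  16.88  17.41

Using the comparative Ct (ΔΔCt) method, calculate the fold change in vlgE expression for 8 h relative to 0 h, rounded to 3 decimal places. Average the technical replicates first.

Mean Ct: vlgE 0 h 25.680; vlgE 8 h 27.820; gyrA 0 h 17.430; gyrA 8 h 17.060
ΔCt(0 h) = 25.680 − 17.430 = 8.250
ΔCt(8 h) = 27.820 − 17.060 = 10.760
ΔΔCt = 10.760 − 8.250 = 2.510
Fold change = 2^(−2.510) = 0.1756

0.176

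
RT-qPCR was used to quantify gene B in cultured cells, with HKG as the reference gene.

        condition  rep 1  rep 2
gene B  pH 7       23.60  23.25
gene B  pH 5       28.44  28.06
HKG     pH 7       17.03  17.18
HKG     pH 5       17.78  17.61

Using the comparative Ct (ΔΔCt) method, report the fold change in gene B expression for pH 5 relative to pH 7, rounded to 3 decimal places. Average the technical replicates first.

0.053

Mean Ct: gene B pH 7 23.425; gene B pH 5 28.250; HKG pH 7 17.105; HKG pH 5 17.695
ΔCt(pH 7) = 23.425 − 17.105 = 6.320
ΔCt(pH 5) = 28.250 − 17.695 = 10.555
ΔΔCt = 10.555 − 6.320 = 4.235
Fold change = 2^(−4.235) = 0.0531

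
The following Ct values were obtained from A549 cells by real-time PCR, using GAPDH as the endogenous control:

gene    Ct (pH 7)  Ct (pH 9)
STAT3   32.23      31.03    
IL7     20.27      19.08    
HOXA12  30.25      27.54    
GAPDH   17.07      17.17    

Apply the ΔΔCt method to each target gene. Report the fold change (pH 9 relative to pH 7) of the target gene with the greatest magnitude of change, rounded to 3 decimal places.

STAT3: ΔΔCt = (31.03−17.17) − (32.23−17.07) = 13.86 − 15.16 = -1.30; fold change = 2^1.30 = 2.462
IL7: ΔΔCt = (19.08−17.17) − (20.27−17.07) = 1.91 − 3.20 = -1.29; fold change = 2^1.29 = 2.445
HOXA12: ΔΔCt = (27.54−17.17) − (30.25−17.07) = 10.37 − 13.18 = -2.81; fold change = 2^2.81 = 7.013
HOXA12 has the largest |ΔΔCt| = 2.81.

7.013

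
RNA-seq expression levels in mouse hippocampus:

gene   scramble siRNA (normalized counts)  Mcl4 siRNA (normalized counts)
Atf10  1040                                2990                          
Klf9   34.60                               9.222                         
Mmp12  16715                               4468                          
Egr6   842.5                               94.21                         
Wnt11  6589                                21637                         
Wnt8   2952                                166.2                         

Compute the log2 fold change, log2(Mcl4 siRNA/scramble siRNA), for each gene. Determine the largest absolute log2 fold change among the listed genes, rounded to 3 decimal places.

4.151

log2(2990/1040) = 1.524  (Atf10)
log2(9.222/34.60) = -1.908  (Klf9)
log2(4468/16715) = -1.903  (Mmp12)
log2(94.21/842.5) = -3.161  (Egr6)
log2(21637/6589) = 1.715  (Wnt11)
log2(166.2/2952) = -4.151  (Wnt8)
The largest magnitude belongs to Wnt8.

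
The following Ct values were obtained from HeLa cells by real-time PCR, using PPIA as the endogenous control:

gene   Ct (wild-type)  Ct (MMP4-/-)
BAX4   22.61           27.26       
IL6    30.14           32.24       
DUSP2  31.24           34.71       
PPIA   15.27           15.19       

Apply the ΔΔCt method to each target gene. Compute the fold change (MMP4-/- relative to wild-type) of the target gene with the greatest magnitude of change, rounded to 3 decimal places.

0.038

BAX4: ΔΔCt = (27.26−15.19) − (22.61−15.27) = 12.07 − 7.34 = 4.73; fold change = 2^-4.73 = 0.038
IL6: ΔΔCt = (32.24−15.19) − (30.14−15.27) = 17.05 − 14.87 = 2.18; fold change = 2^-2.18 = 0.221
DUSP2: ΔΔCt = (34.71−15.19) − (31.24−15.27) = 19.52 − 15.97 = 3.55; fold change = 2^-3.55 = 0.085
BAX4 has the largest |ΔΔCt| = 4.73.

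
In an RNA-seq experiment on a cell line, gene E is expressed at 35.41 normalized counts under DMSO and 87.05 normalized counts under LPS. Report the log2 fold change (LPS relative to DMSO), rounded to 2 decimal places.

1.30

Fold change = 87.05 / 35.41 = 2.4583
log2(2.4583) = 1.298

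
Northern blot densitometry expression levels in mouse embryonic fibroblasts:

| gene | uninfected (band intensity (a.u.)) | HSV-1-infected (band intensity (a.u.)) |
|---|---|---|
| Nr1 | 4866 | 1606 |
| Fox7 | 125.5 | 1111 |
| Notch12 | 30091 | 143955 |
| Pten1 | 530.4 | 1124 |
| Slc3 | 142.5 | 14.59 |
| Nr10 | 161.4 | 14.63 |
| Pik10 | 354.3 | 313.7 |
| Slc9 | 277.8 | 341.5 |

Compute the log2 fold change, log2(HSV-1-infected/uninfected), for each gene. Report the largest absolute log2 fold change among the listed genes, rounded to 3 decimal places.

log2(1606/4866) = -1.599  (Nr1)
log2(1111/125.5) = 3.146  (Fox7)
log2(143955/30091) = 2.258  (Notch12)
log2(1124/530.4) = 1.083  (Pten1)
log2(14.59/142.5) = -3.288  (Slc3)
log2(14.63/161.4) = -3.464  (Nr10)
log2(313.7/354.3) = -0.176  (Pik10)
log2(341.5/277.8) = 0.298  (Slc9)
The largest magnitude belongs to Nr10.

3.464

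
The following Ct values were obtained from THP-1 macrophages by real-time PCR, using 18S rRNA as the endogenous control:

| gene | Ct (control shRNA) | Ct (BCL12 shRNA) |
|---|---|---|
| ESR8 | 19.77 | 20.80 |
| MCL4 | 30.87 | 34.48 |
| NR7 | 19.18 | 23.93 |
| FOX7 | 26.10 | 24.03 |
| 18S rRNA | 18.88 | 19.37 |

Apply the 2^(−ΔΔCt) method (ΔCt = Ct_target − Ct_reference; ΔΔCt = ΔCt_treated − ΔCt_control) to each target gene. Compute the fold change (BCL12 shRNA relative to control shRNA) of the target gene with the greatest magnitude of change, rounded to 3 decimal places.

ESR8: ΔΔCt = (20.80−19.37) − (19.77−18.88) = 1.43 − 0.89 = 0.54; fold change = 2^-0.54 = 0.688
MCL4: ΔΔCt = (34.48−19.37) − (30.87−18.88) = 15.11 − 11.99 = 3.12; fold change = 2^-3.12 = 0.115
NR7: ΔΔCt = (23.93−19.37) − (19.18−18.88) = 4.56 − 0.30 = 4.26; fold change = 2^-4.26 = 0.052
FOX7: ΔΔCt = (24.03−19.37) − (26.10−18.88) = 4.66 − 7.22 = -2.56; fold change = 2^2.56 = 5.897
NR7 has the largest |ΔΔCt| = 4.26.

0.052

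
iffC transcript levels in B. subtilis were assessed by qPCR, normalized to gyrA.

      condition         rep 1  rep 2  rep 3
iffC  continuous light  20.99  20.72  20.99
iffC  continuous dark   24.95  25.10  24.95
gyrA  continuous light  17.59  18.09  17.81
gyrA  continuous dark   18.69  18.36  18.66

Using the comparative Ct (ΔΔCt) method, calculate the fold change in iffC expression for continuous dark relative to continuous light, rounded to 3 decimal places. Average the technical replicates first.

0.097

Mean Ct: iffC continuous light 20.900; iffC continuous dark 25.000; gyrA continuous light 17.830; gyrA continuous dark 18.570
ΔCt(continuous light) = 20.900 − 17.830 = 3.070
ΔCt(continuous dark) = 25.000 − 18.570 = 6.430
ΔΔCt = 6.430 − 3.070 = 3.360
Fold change = 2^(−3.360) = 0.0974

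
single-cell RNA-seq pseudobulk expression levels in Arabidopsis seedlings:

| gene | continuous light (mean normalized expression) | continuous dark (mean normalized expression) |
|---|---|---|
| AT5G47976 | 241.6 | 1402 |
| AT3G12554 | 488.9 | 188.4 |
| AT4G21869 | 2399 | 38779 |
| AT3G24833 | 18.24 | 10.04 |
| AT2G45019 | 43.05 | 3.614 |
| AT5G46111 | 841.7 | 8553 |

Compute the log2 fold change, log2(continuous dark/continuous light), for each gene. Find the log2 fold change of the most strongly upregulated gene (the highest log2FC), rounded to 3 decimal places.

log2(1402/241.6) = 2.537  (AT5G47976)
log2(188.4/488.9) = -1.376  (AT3G12554)
log2(38779/2399) = 4.015  (AT4G21869)
log2(10.04/18.24) = -0.861  (AT3G24833)
log2(3.614/43.05) = -3.574  (AT2G45019)
log2(8553/841.7) = 3.345  (AT5G46111)
AT4G21869 is most strongly upregulated.

4.015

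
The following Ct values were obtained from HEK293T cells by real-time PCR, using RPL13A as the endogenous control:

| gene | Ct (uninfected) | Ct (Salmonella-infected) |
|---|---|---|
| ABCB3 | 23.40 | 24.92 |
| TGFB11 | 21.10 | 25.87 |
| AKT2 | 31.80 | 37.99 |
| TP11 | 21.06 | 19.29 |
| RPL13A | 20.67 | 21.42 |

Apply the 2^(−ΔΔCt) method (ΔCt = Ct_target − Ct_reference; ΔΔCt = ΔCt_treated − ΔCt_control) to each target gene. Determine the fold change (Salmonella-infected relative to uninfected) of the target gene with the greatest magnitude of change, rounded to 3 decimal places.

ABCB3: ΔΔCt = (24.92−21.42) − (23.40−20.67) = 3.50 − 2.73 = 0.77; fold change = 2^-0.77 = 0.586
TGFB11: ΔΔCt = (25.87−21.42) − (21.10−20.67) = 4.45 − 0.43 = 4.02; fold change = 2^-4.02 = 0.062
AKT2: ΔΔCt = (37.99−21.42) − (31.80−20.67) = 16.57 − 11.13 = 5.44; fold change = 2^-5.44 = 0.023
TP11: ΔΔCt = (19.29−21.42) − (21.06−20.67) = -2.13 − 0.39 = -2.52; fold change = 2^2.52 = 5.736
AKT2 has the largest |ΔΔCt| = 5.44.

0.023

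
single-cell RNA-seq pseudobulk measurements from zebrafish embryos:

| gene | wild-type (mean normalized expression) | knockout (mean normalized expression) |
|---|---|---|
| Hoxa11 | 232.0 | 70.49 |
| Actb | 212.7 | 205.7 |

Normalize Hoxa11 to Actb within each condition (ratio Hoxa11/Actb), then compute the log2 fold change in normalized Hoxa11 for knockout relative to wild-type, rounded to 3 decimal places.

Hoxa11/Actb (wild-type) = 232.0 / 212.7 = 1.0907
Hoxa11/Actb (knockout) = 70.49 / 205.7 = 0.34268
Fold change = 0.34268 / 1.0907 = 0.3142
log2(0.3142) = -1.6704

-1.670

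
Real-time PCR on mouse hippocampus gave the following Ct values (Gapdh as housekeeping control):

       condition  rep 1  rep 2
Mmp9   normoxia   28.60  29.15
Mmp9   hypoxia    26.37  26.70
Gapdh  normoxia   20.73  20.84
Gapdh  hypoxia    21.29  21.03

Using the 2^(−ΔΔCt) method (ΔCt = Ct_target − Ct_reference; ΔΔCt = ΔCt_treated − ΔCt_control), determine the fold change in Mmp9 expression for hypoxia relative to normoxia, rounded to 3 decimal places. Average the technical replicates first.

Mean Ct: Mmp9 normoxia 28.875; Mmp9 hypoxia 26.535; Gapdh normoxia 20.785; Gapdh hypoxia 21.160
ΔCt(normoxia) = 28.875 − 20.785 = 8.090
ΔCt(hypoxia) = 26.535 − 21.160 = 5.375
ΔΔCt = 5.375 − 8.090 = -2.715
Fold change = 2^(−(-2.715)) = 2^2.715 = 6.5659

6.566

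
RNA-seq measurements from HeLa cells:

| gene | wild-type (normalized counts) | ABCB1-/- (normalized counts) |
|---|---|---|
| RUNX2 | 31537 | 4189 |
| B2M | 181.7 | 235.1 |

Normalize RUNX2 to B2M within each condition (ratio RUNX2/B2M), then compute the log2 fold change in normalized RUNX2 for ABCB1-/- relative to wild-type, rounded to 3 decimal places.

RUNX2/B2M (wild-type) = 31537 / 181.7 = 173.57
RUNX2/B2M (ABCB1-/-) = 4189 / 235.1 = 17.818
Fold change = 17.818 / 173.57 = 0.1027
log2(0.1027) = -3.2841

-3.284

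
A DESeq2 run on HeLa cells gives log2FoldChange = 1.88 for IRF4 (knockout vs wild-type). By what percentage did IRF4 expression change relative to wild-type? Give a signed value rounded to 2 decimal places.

268.08%

Fold change = 2^(1.88) = 3.6808
Percent change = (FC − 1) × 100% = (3.6808 − 1) × 100 = 268.08%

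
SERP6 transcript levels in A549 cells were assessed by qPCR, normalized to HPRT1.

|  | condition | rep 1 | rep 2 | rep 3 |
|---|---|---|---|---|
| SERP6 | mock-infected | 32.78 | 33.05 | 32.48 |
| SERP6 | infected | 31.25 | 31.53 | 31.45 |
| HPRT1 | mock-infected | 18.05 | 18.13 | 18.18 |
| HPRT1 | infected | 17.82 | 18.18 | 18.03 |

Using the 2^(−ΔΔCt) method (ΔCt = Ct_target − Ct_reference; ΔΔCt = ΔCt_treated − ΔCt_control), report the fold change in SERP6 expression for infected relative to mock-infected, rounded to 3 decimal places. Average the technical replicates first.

2.378

Mean Ct: SERP6 mock-infected 32.770; SERP6 infected 31.410; HPRT1 mock-infected 18.120; HPRT1 infected 18.010
ΔCt(mock-infected) = 32.770 − 18.120 = 14.650
ΔCt(infected) = 31.410 − 18.010 = 13.400
ΔΔCt = 13.400 − 14.650 = -1.250
Fold change = 2^(−(-1.250)) = 2^1.250 = 2.3784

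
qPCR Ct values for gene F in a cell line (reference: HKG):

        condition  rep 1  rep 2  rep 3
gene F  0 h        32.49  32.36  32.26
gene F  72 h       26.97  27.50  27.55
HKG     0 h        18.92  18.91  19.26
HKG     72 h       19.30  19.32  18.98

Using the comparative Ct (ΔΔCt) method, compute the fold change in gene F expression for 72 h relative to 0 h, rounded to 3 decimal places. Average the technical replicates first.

Mean Ct: gene F 0 h 32.370; gene F 72 h 27.340; HKG 0 h 19.030; HKG 72 h 19.200
ΔCt(0 h) = 32.370 − 19.030 = 13.340
ΔCt(72 h) = 27.340 − 19.200 = 8.140
ΔΔCt = 8.140 − 13.340 = -5.200
Fold change = 2^(−(-5.200)) = 2^5.200 = 36.7583

36.758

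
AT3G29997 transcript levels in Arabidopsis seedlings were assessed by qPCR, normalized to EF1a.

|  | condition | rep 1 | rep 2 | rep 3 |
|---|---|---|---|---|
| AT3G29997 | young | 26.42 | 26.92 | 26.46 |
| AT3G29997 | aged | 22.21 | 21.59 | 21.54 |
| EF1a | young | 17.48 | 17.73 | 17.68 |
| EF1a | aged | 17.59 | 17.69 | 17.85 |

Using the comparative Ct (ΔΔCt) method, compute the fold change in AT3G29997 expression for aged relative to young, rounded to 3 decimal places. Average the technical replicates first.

Mean Ct: AT3G29997 young 26.600; AT3G29997 aged 21.780; EF1a young 17.630; EF1a aged 17.710
ΔCt(young) = 26.600 − 17.630 = 8.970
ΔCt(aged) = 21.780 − 17.710 = 4.070
ΔΔCt = 4.070 − 8.970 = -4.900
Fold change = 2^(−(-4.900)) = 2^4.900 = 29.8571

29.857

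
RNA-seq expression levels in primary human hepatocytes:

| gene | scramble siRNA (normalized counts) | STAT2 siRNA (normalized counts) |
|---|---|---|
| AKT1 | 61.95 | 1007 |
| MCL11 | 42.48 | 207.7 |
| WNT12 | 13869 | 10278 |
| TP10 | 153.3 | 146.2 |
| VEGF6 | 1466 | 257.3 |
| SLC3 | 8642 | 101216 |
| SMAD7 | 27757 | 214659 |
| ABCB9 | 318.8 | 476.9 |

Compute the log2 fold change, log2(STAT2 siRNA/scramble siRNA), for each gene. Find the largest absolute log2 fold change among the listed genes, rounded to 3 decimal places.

log2(1007/61.95) = 4.023  (AKT1)
log2(207.7/42.48) = 2.290  (MCL11)
log2(10278/13869) = -0.432  (WNT12)
log2(146.2/153.3) = -0.068  (TP10)
log2(257.3/1466) = -2.510  (VEGF6)
log2(101216/8642) = 3.550  (SLC3)
log2(214659/27757) = 2.951  (SMAD7)
log2(476.9/318.8) = 0.581  (ABCB9)
The largest magnitude belongs to AKT1.

4.023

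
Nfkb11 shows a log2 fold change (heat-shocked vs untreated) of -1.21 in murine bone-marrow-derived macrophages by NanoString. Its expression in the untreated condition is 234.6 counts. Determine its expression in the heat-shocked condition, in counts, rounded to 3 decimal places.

101.410

Fold change = 2^(-1.21) = 0.4323
heat-shocked expression = 234.6 × 0.4323 = 101.410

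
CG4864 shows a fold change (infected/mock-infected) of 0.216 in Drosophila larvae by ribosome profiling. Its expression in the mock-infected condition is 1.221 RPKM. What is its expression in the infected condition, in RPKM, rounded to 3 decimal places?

0.264

infected expression = 1.221 × 0.216 = 0.264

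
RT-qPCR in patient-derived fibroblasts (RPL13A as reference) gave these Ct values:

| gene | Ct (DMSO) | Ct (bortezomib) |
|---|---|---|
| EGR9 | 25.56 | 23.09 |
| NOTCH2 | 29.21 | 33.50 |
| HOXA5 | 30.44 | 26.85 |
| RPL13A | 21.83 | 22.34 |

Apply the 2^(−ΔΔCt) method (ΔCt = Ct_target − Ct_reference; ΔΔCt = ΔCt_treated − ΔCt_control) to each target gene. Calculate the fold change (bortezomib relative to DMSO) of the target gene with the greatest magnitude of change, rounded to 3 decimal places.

17.148

EGR9: ΔΔCt = (23.09−22.34) − (25.56−21.83) = 0.75 − 3.73 = -2.98; fold change = 2^2.98 = 7.890
NOTCH2: ΔΔCt = (33.50−22.34) − (29.21−21.83) = 11.16 − 7.38 = 3.78; fold change = 2^-3.78 = 0.073
HOXA5: ΔΔCt = (26.85−22.34) − (30.44−21.83) = 4.51 − 8.61 = -4.10; fold change = 2^4.10 = 17.148
HOXA5 has the largest |ΔΔCt| = 4.10.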